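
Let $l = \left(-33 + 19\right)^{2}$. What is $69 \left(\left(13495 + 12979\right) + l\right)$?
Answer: $1840230$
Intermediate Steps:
$l = 196$ ($l = \left(-14\right)^{2} = 196$)
$69 \left(\left(13495 + 12979\right) + l\right) = 69 \left(\left(13495 + 12979\right) + 196\right) = 69 \left(26474 + 196\right) = 69 \cdot 26670 = 1840230$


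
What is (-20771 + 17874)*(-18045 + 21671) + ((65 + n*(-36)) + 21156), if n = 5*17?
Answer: -10486361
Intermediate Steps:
n = 85
(-20771 + 17874)*(-18045 + 21671) + ((65 + n*(-36)) + 21156) = (-20771 + 17874)*(-18045 + 21671) + ((65 + 85*(-36)) + 21156) = -2897*3626 + ((65 - 3060) + 21156) = -10504522 + (-2995 + 21156) = -10504522 + 18161 = -10486361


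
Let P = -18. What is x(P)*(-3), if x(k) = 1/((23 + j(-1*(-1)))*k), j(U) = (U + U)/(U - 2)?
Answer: 1/126 ≈ 0.0079365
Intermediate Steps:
j(U) = 2*U/(-2 + U) (j(U) = (2*U)/(-2 + U) = 2*U/(-2 + U))
x(k) = 1/(21*k) (x(k) = 1/((23 + 2*(-1*(-1))/(-2 - 1*(-1)))*k) = 1/((23 + 2*1/(-2 + 1))*k) = 1/((23 + 2*1/(-1))*k) = 1/((23 + 2*1*(-1))*k) = 1/((23 - 2)*k) = 1/(21*k))
x(P)*(-3) = ((1/21)/(-18))*(-3) = ((1/21)*(-1/18))*(-3) = -1/378*(-3) = 1/126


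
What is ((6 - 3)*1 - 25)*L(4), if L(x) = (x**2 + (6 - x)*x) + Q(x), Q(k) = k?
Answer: -616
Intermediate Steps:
L(x) = x + x**2 + x*(6 - x) (L(x) = (x**2 + (6 - x)*x) + x = (x**2 + x*(6 - x)) + x = x + x**2 + x*(6 - x))
((6 - 3)*1 - 25)*L(4) = ((6 - 3)*1 - 25)*(7*4) = (3*1 - 25)*28 = (3 - 25)*28 = -22*28 = -616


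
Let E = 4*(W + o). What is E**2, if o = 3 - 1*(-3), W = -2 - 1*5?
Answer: 16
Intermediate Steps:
W = -7 (W = -2 - 5 = -7)
o = 6 (o = 3 + 3 = 6)
E = -4 (E = 4*(-7 + 6) = 4*(-1) = -4)
E**2 = (-4)**2 = 16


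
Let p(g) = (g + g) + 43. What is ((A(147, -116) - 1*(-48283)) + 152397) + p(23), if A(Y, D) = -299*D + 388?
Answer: 235841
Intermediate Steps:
A(Y, D) = 388 - 299*D
p(g) = 43 + 2*g (p(g) = 2*g + 43 = 43 + 2*g)
((A(147, -116) - 1*(-48283)) + 152397) + p(23) = (((388 - 299*(-116)) - 1*(-48283)) + 152397) + (43 + 2*23) = (((388 + 34684) + 48283) + 152397) + (43 + 46) = ((35072 + 48283) + 152397) + 89 = (83355 + 152397) + 89 = 235752 + 89 = 235841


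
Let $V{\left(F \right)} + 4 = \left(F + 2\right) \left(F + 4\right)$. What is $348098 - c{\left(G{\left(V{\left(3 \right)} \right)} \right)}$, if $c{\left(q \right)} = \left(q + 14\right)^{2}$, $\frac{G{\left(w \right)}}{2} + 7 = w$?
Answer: $344254$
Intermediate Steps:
$V{\left(F \right)} = -4 + \left(2 + F\right) \left(4 + F\right)$ ($V{\left(F \right)} = -4 + \left(F + 2\right) \left(F + 4\right) = -4 + \left(2 + F\right) \left(4 + F\right)$)
$G{\left(w \right)} = -14 + 2 w$
$c{\left(q \right)} = \left(14 + q\right)^{2}$
$348098 - c{\left(G{\left(V{\left(3 \right)} \right)} \right)} = 348098 - \left(14 - \left(14 - 2 \left(4 + 3^{2} + 6 \cdot 3\right)\right)\right)^{2} = 348098 - \left(14 - \left(14 - 2 \left(4 + 9 + 18\right)\right)\right)^{2} = 348098 - \left(14 + \left(-14 + 2 \cdot 31\right)\right)^{2} = 348098 - \left(14 + \left(-14 + 62\right)\right)^{2} = 348098 - \left(14 + 48\right)^{2} = 348098 - 62^{2} = 348098 - 3844 = 344254$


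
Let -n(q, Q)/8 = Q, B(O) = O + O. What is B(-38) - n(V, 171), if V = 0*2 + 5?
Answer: 1292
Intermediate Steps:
B(O) = 2*O
V = 5 (V = 0 + 5 = 5)
n(q, Q) = -8*Q
B(-38) - n(V, 171) = 2*(-38) - (-8)*171 = -76 - 1*(-1368) = -76 + 1368 = 1292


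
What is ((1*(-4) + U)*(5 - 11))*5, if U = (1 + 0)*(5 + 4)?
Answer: -150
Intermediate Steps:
U = 9 (U = 1*9 = 9)
((1*(-4) + U)*(5 - 11))*5 = ((1*(-4) + 9)*(5 - 11))*5 = ((-4 + 9)*(-6))*5 = (5*(-6))*5 = -30*5 = -150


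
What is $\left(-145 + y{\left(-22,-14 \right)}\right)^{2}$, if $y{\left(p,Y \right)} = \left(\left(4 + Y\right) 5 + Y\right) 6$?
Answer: $279841$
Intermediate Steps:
$y{\left(p,Y \right)} = 120 + 36 Y$ ($y{\left(p,Y \right)} = \left(\left(20 + 5 Y\right) + Y\right) 6 = \left(20 + 6 Y\right) 6 = 120 + 36 Y$)
$\left(-145 + y{\left(-22,-14 \right)}\right)^{2} = \left(-145 + \left(120 + 36 \left(-14\right)\right)\right)^{2} = \left(-145 + \left(120 - 504\right)\right)^{2} = \left(-145 - 384\right)^{2} = \left(-529\right)^{2} = 279841$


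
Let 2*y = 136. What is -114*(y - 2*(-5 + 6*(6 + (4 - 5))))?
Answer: -2052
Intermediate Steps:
y = 68 (y = (½)*136 = 68)
-114*(y - 2*(-5 + 6*(6 + (4 - 5)))) = -114*(68 - 2*(-5 + 6*(6 + (4 - 5)))) = -114*(68 - 2*(-5 + 6*(6 - 1))) = -114*(68 - 2*(-5 + 6*5)) = -114*(68 - 2*(-5 + 30)) = -114*(68 - 2*25) = -114*(68 - 50) = -114*18 = -2052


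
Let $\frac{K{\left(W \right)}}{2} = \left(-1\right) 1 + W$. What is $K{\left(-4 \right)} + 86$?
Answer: $76$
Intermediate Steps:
$K{\left(W \right)} = -2 + 2 W$ ($K{\left(W \right)} = 2 \left(\left(-1\right) 1 + W\right) = 2 \left(-1 + W\right) = -2 + 2 W$)
$K{\left(-4 \right)} + 86 = \left(-2 + 2 \left(-4\right)\right) + 86 = \left(-2 - 8\right) + 86 = -10 + 86 = 76$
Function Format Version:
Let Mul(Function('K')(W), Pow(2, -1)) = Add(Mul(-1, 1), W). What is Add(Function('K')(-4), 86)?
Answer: 76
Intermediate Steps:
Function('K')(W) = Add(-2, Mul(2, W)) (Function('K')(W) = Mul(2, Add(Mul(-1, 1), W)) = Mul(2, Add(-1, W)) = Add(-2, Mul(2, W)))
Add(Function('K')(-4), 86) = Add(Add(-2, Mul(2, -4)), 86) = Add(Add(-2, -8), 86) = Add(-10, 86) = 76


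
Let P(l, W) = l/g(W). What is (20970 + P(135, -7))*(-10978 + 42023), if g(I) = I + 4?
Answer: 649616625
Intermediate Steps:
g(I) = 4 + I
P(l, W) = l/(4 + W)
(20970 + P(135, -7))*(-10978 + 42023) = (20970 + 135/(4 - 7))*(-10978 + 42023) = (20970 + 135/(-3))*31045 = (20970 + 135*(-1/3))*31045 = (20970 - 45)*31045 = 20925*31045 = 649616625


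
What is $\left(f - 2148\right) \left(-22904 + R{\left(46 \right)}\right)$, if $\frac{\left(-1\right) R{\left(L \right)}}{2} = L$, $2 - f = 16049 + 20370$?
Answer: $886840740$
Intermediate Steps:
$f = -36417$ ($f = 2 - \left(16049 + 20370\right) = 2 - 36419 = -36417$)
$R{\left(L \right)} = - 2 L$
$\left(f - 2148\right) \left(-22904 + R{\left(46 \right)}\right) = \left(-36417 - 2148\right) \left(-22904 - 92\right) = - 38565 \left(-22904 - 92\right) = \left(-38565\right) \left(-22996\right) = 886840740$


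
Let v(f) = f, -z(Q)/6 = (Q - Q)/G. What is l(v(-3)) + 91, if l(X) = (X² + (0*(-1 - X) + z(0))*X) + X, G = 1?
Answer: 97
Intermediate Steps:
z(Q) = 0 (z(Q) = -6*(Q - Q)/1 = -0 = -6*0 = 0)
l(X) = X + X² (l(X) = (X² + (0*(-1 - X) + 0)*X) + X = (X² + (0 + 0)*X) + X = (X² + 0*X) + X = (X² + 0) + X = X² + X = X + X²)
l(v(-3)) + 91 = -3*(1 - 3) + 91 = -3*(-2) + 91 = 6 + 91 = 97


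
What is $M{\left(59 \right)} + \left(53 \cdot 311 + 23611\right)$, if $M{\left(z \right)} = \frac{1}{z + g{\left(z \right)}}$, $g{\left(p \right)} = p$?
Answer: $\frac{4731093}{118} \approx 40094.0$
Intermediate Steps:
$M{\left(z \right)} = \frac{1}{2 z}$ ($M{\left(z \right)} = \frac{1}{z + z} = \frac{1}{2 z}$)
$M{\left(59 \right)} + \left(53 \cdot 311 + 23611\right) = \frac{1}{2 \cdot 59} + \left(53 \cdot 311 + 23611\right) = \frac{1}{2} \cdot \frac{1}{59} + \left(16483 + 23611\right) = \frac{1}{118} + 40094 = \frac{4731093}{118}$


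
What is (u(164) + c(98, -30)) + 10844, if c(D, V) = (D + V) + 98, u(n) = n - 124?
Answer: 11050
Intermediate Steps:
u(n) = -124 + n
c(D, V) = 98 + D + V
(u(164) + c(98, -30)) + 10844 = ((-124 + 164) + (98 + 98 - 30)) + 10844 = (40 + 166) + 10844 = 206 + 10844 = 11050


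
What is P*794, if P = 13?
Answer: 10322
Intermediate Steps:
P*794 = 13*794 = 10322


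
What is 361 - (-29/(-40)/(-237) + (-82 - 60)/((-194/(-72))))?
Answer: 380425733/919560 ≈ 413.70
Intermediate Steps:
361 - (-29/(-40)/(-237) + (-82 - 60)/((-194/(-72)))) = 361 - (-29*(-1/40)*(-1/237) - 142/((-194*(-1/72)))) = 361 - ((29/40)*(-1/237) - 142/97/36) = 361 - (-29/9480 - 142*36/97) = 361 - (-29/9480 - 5112/97) = 361 - 1*(-48464573/919560) = 361 + 48464573/919560 = 380425733/919560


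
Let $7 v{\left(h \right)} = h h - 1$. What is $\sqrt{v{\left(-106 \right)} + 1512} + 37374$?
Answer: $37374 + \sqrt{3117} \approx 37430.0$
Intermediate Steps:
$v{\left(h \right)} = - \frac{1}{7} + \frac{h^{2}}{7}$ ($v{\left(h \right)} = \frac{h h - 1}{7} = \frac{h^{2} - 1}{7} = \frac{-1 + h^{2}}{7} = - \frac{1}{7} + \frac{h^{2}}{7}$)
$\sqrt{v{\left(-106 \right)} + 1512} + 37374 = \sqrt{\left(- \frac{1}{7} + \frac{\left(-106\right)^{2}}{7}\right) + 1512} + 37374 = \sqrt{\left(- \frac{1}{7} + \frac{1}{7} \cdot 11236\right) + 1512} + 37374 = \sqrt{\left(- \frac{1}{7} + \frac{11236}{7}\right) + 1512} + 37374 = \sqrt{1605 + 1512} + 37374 = \sqrt{3117} + 37374 = 37374 + \sqrt{3117}$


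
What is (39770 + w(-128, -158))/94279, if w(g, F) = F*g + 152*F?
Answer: 35978/94279 ≈ 0.38161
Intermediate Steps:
w(g, F) = 152*F + F*g
(39770 + w(-128, -158))/94279 = (39770 - 158*(152 - 128))/94279 = (39770 - 158*24)*(1/94279) = (39770 - 3792)*(1/94279) = 35978*(1/94279) = 35978/94279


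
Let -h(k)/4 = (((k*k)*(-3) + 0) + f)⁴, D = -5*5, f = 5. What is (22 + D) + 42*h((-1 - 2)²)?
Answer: -539035179651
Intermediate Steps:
D = -25
h(k) = -4*(5 - 3*k²)⁴ (h(k) = -4*(((k*k)*(-3) + 0) + 5)⁴ = -4*((k²*(-3) + 0) + 5)⁴ = -4*((-3*k² + 0) + 5)⁴ = -4*(-3*k² + 5)⁴ = -4*(5 - 3*k²)⁴)
(22 + D) + 42*h((-1 - 2)²) = (22 - 25) + 42*(-4*(-5 + 3*((-1 - 2)²)²)⁴) = -3 + 42*(-4*(-5 + 3*((-3)²)²)⁴) = -3 + 42*(-4*(-5 + 3*9²)⁴) = -3 + 42*(-4*(-5 + 3*81)⁴) = -3 + 42*(-4*(-5 + 243)⁴) = -3 + 42*(-4*238⁴) = -3 + 42*(-4*3208542736) = -3 + 42*(-12834170944) = -3 - 539035179648 = -539035179651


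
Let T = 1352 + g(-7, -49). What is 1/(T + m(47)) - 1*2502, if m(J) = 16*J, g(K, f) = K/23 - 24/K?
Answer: -848795833/339247 ≈ -2502.0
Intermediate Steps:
g(K, f) = -24/K + K/23 (g(K, f) = K*(1/23) - 24/K = K/23 - 24/K = -24/K + K/23)
T = 218175/161 (T = 1352 + (-24/(-7) + (1/23)*(-7)) = 1352 + (-24*(-1/7) - 7/23) = 1352 + (24/7 - 7/23) = 1352 + 503/161 = 218175/161 ≈ 1355.1)
1/(T + m(47)) - 1*2502 = 1/(218175/161 + 16*47) - 1*2502 = 1/(218175/161 + 752) - 2502 = 1/(339247/161) - 2502 = 161/339247 - 2502 = -848795833/339247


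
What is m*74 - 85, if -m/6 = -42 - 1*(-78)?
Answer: -16069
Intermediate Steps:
m = -216 (m = -6*(-42 - 1*(-78)) = -6*(-42 + 78) = -6*36 = -216)
m*74 - 85 = -216*74 - 85 = -15984 - 85 = -16069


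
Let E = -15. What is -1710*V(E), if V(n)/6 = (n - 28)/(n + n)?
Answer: -14706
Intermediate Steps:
V(n) = 3*(-28 + n)/n (V(n) = 6*((n - 28)/(n + n)) = 6*((-28 + n)/((2*n))) = 6*((-28 + n)*(1/(2*n))) = 6*((-28 + n)/(2*n)) = 3*(-28 + n)/n)
-1710*V(E) = -1710*(3 - 84/(-15)) = -1710*(3 - 84*(-1/15)) = -1710*(3 + 28/5) = -1710*43/5 = -14706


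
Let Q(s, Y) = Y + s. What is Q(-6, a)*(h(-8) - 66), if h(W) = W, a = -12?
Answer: 1332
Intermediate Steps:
Q(-6, a)*(h(-8) - 66) = (-12 - 6)*(-8 - 66) = -18*(-74) = 1332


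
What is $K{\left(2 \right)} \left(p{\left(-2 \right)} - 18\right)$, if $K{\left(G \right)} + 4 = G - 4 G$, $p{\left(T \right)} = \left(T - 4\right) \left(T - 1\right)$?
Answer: $0$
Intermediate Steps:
$p{\left(T \right)} = \left(-1 + T\right) \left(-4 + T\right)$ ($p{\left(T \right)} = \left(-4 + T\right) \left(-1 + T\right) = \left(-1 + T\right) \left(-4 + T\right)$)
$K{\left(G \right)} = -4 - 3 G$ ($K{\left(G \right)} = -4 + \left(G - 4 G\right) = -4 - 3 G$)
$K{\left(2 \right)} \left(p{\left(-2 \right)} - 18\right) = \left(-4 - 6\right) \left(\left(4 + \left(-2\right)^{2} - -10\right) - 18\right) = \left(-4 - 6\right) \left(\left(4 + 4 + 10\right) - 18\right) = - 10 \left(18 - 18\right) = \left(-10\right) 0 = 0$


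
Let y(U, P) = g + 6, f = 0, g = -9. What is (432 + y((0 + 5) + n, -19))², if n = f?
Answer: 184041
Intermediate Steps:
n = 0
y(U, P) = -3 (y(U, P) = -9 + 6 = -3)
(432 + y((0 + 5) + n, -19))² = (432 - 3)² = 429² = 184041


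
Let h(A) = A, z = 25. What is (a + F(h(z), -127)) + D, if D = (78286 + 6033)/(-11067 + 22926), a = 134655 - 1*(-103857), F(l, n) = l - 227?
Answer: 2826202609/11859 ≈ 2.3832e+5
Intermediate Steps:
F(l, n) = -227 + l
a = 238512 (a = 134655 + 103857 = 238512)
D = 84319/11859 ≈ 7.1101
(a + F(h(z), -127)) + D = (238512 + (-227 + 25)) + 84319/11859 = (238512 - 202) + 84319/11859 = 238310 + 84319/11859 = 2826202609/11859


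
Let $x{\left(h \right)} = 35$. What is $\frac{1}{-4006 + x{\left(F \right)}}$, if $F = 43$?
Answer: $- \frac{1}{3971} \approx -0.00025183$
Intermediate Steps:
$\frac{1}{-4006 + x{\left(F \right)}} = \frac{1}{-4006 + 35} = \frac{1}{-3971} = - \frac{1}{3971}$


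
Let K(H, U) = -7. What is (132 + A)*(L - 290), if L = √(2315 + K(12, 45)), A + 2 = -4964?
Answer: 1401860 - 9668*√577 ≈ 1.1696e+6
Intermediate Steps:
A = -4966 (A = -2 - 4964 = -4966)
L = 2*√577 (L = √(2315 - 7) = √2308 = 2*√577 ≈ 48.042)
(132 + A)*(L - 290) = (132 - 4966)*(2*√577 - 290) = -4834*(-290 + 2*√577) = 1401860 - 9668*√577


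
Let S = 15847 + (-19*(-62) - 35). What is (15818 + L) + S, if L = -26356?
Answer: 6452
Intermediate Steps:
S = 16990 (S = 15847 + (1178 - 35) = 15847 + 1143 = 16990)
(15818 + L) + S = (15818 - 26356) + 16990 = -10538 + 16990 = 6452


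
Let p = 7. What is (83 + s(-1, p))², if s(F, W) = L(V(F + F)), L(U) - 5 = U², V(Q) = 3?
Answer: 9409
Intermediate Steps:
L(U) = 5 + U²
s(F, W) = 14 (s(F, W) = 5 + 3² = 5 + 9 = 14)
(83 + s(-1, p))² = (83 + 14)² = 97² = 9409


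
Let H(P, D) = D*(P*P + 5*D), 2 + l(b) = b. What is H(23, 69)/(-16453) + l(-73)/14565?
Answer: -58639391/15975863 ≈ -3.6705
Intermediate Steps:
l(b) = -2 + b
H(P, D) = D*(P**2 + 5*D)
H(23, 69)/(-16453) + l(-73)/14565 = (69*(23**2 + 5*69))/(-16453) + (-2 - 73)/14565 = (69*(529 + 345))*(-1/16453) - 75*1/14565 = (69*874)*(-1/16453) - 5/971 = 60306*(-1/16453) - 5/971 = -60306/16453 - 5/971 = -58639391/15975863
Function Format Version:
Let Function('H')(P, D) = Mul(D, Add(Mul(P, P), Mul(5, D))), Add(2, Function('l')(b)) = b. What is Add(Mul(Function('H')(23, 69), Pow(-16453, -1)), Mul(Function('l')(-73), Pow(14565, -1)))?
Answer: Rational(-58639391, 15975863) ≈ -3.6705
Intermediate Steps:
Function('l')(b) = Add(-2, b)
Function('H')(P, D) = Mul(D, Add(Pow(P, 2), Mul(5, D)))
Add(Mul(Function('H')(23, 69), Pow(-16453, -1)), Mul(Function('l')(-73), Pow(14565, -1))) = Add(Mul(Mul(69, Add(Pow(23, 2), Mul(5, 69))), Pow(-16453, -1)), Mul(Add(-2, -73), Pow(14565, -1))) = Add(Mul(Mul(69, Add(529, 345)), Rational(-1, 16453)), Mul(-75, Rational(1, 14565))) = Add(Mul(Mul(69, 874), Rational(-1, 16453)), Rational(-5, 971)) = Add(Mul(60306, Rational(-1, 16453)), Rational(-5, 971)) = Add(Rational(-60306, 16453), Rational(-5, 971)) = Rational(-58639391, 15975863)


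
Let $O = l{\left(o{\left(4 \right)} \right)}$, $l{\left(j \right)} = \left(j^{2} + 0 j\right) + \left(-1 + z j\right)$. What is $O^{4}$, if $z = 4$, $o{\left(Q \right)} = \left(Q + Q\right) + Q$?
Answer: $1330863361$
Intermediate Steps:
$o{\left(Q \right)} = 3 Q$ ($o{\left(Q \right)} = 2 Q + Q = 3 Q$)
$l{\left(j \right)} = -1 + j^{2} + 4 j$ ($l{\left(j \right)} = \left(j^{2} + 0 j\right) + \left(-1 + 4 j\right) = \left(j^{2} + 0\right) + \left(-1 + 4 j\right) = j^{2} + \left(-1 + 4 j\right) = -1 + j^{2} + 4 j$)
$O = 191$ ($O = -1 + \left(3 \cdot 4\right)^{2} + 4 \cdot 3 \cdot 4 = -1 + 12^{2} + 4 \cdot 12 = -1 + 144 + 48 = 191$)
$O^{4} = 191^{4} = 1330863361$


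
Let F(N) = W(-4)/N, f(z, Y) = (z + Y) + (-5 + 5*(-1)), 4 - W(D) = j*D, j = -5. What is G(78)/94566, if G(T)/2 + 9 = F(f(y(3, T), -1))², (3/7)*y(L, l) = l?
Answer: -262913/1382602203 ≈ -0.00019016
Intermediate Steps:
y(L, l) = 7*l/3
W(D) = 4 + 5*D (W(D) = 4 - (-5)*D = 4 + 5*D)
f(z, Y) = -10 + Y + z (f(z, Y) = (Y + z) + (-5 - 5) = (Y + z) - 10 = -10 + Y + z)
F(N) = -16/N (F(N) = (4 + 5*(-4))/N = (4 - 20)/N = -16/N)
G(T) = -18 + 512/(-11 + 7*T/3)² (G(T) = -18 + 2*(-16/(-10 - 1 + 7*T/3))² = -18 + 2*(-16/(-11 + 7*T/3))² = -18 + 2*(256/(-11 + 7*T/3)²) = -18 + 512/(-11 + 7*T/3)²)
G(78)/94566 = (-18 + 4608/(-33 + 7*78)²)/94566 = (-18 + 4608/(-33 + 546)²)*(1/94566) = (-18 + 4608/513²)*(1/94566) = (-18 + 4608*(1/263169))*(1/94566) = (-18 + 512/29241)*(1/94566) = -525826/29241*1/94566 = -262913/1382602203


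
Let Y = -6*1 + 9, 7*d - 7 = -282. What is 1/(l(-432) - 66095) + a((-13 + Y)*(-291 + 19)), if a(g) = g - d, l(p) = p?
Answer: 1284968998/465689 ≈ 2759.3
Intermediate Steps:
d = -275/7 (d = 1 + (1/7)*(-282) = 1 - 282/7 = -275/7 ≈ -39.286)
Y = 3 (Y = -6 + 9 = 3)
a(g) = 275/7 + g (a(g) = g - 1*(-275/7) = g + 275/7 = 275/7 + g)
1/(l(-432) - 66095) + a((-13 + Y)*(-291 + 19)) = 1/(-432 - 66095) + (275/7 + (-13 + 3)*(-291 + 19)) = 1/(-66527) + (275/7 - 10*(-272)) = -1/66527 + (275/7 + 2720) = -1/66527 + 19315/7 = 1284968998/465689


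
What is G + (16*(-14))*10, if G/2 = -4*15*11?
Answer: -3560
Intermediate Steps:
G = -1320 (G = 2*(-4*15*11) = 2*(-60*11) = 2*(-660) = -1320)
G + (16*(-14))*10 = -1320 + (16*(-14))*10 = -1320 - 224*10 = -1320 - 2240 = -3560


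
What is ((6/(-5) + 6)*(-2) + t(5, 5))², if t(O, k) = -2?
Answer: 3364/25 ≈ 134.56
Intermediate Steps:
((6/(-5) + 6)*(-2) + t(5, 5))² = ((6/(-5) + 6)*(-2) - 2)² = ((6*(-⅕) + 6)*(-2) - 2)² = ((-6/5 + 6)*(-2) - 2)² = ((24/5)*(-2) - 2)² = (-48/5 - 2)² = (-58/5)² = 3364/25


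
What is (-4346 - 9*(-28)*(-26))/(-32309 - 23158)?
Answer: 10898/55467 ≈ 0.19648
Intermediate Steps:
(-4346 - 9*(-28)*(-26))/(-32309 - 23158) = (-4346 + 252*(-26))/(-55467) = (-4346 - 6552)*(-1/55467) = -10898*(-1/55467) = 10898/55467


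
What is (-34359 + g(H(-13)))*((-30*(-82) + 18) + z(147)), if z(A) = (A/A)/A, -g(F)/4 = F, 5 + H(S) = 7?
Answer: -12518763989/147 ≈ -8.5162e+7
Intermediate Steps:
H(S) = 2 (H(S) = -5 + 7 = 2)
g(F) = -4*F
z(A) = 1/A
(-34359 + g(H(-13)))*((-30*(-82) + 18) + z(147)) = (-34359 - 4*2)*((-30*(-82) + 18) + 1/147) = (-34359 - 8)*((2460 + 18) + 1/147) = -34367*(2478 + 1/147) = -34367*364267/147 = -12518763989/147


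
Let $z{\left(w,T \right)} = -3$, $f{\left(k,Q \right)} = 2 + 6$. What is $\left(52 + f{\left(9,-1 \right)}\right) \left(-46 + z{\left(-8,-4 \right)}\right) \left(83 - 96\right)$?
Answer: $38220$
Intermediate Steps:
$f{\left(k,Q \right)} = 8$
$\left(52 + f{\left(9,-1 \right)}\right) \left(-46 + z{\left(-8,-4 \right)}\right) \left(83 - 96\right) = \left(52 + 8\right) \left(-46 - 3\right) \left(83 - 96\right) = 60 \left(-49\right) \left(-13\right) = \left(-2940\right) \left(-13\right) = 38220$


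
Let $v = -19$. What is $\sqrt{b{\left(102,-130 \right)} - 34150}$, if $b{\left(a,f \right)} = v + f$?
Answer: $3 i \sqrt{3811} \approx 185.2 i$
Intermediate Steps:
$b{\left(a,f \right)} = -19 + f$
$\sqrt{b{\left(102,-130 \right)} - 34150} = \sqrt{\left(-19 - 130\right) - 34150} = \sqrt{-149 - 34150} = \sqrt{-34299} = 3 i \sqrt{3811}$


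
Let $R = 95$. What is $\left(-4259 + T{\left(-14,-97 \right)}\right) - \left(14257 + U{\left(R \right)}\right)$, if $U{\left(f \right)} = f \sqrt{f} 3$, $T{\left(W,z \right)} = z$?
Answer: $-18613 - 285 \sqrt{95} \approx -21391.0$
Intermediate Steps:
$U{\left(f \right)} = 3 f^{\frac{3}{2}}$ ($U{\left(f \right)} = f^{\frac{3}{2}} \cdot 3 = 3 f^{\frac{3}{2}}$)
$\left(-4259 + T{\left(-14,-97 \right)}\right) - \left(14257 + U{\left(R \right)}\right) = \left(-4259 - 97\right) - \left(14257 + 3 \cdot 95^{\frac{3}{2}}\right) = -4356 - \left(14257 + 3 \cdot 95 \sqrt{95}\right) = -4356 - \left(14257 + 285 \sqrt{95}\right) = -18613 - 285 \sqrt{95}$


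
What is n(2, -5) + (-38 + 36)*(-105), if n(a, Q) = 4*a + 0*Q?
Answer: 218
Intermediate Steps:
n(a, Q) = 4*a (n(a, Q) = 4*a + 0 = 4*a)
n(2, -5) + (-38 + 36)*(-105) = 4*2 + (-38 + 36)*(-105) = 8 - 2*(-105) = 8 + 210 = 218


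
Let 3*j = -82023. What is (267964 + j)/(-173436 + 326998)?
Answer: 240623/153562 ≈ 1.5669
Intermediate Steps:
j = -27341 (j = (1/3)*(-82023) = -27341)
(267964 + j)/(-173436 + 326998) = (267964 - 27341)/(-173436 + 326998) = 240623/153562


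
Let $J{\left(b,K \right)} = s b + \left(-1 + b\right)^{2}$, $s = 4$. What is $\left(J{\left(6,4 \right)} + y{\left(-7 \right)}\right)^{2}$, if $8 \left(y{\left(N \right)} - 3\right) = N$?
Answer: $\frac{167281}{64} \approx 2613.8$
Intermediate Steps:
$J{\left(b,K \right)} = \left(-1 + b\right)^{2} + 4 b$ ($J{\left(b,K \right)} = 4 b + \left(-1 + b\right)^{2} = \left(-1 + b\right)^{2} + 4 b$)
$y{\left(N \right)} = 3 + \frac{N}{8}$
$\left(J{\left(6,4 \right)} + y{\left(-7 \right)}\right)^{2} = \left(\left(\left(-1 + 6\right)^{2} + 4 \cdot 6\right) + \left(3 + \frac{1}{8} \left(-7\right)\right)\right)^{2} = \left(\left(5^{2} + 24\right) + \left(3 - \frac{7}{8}\right)\right)^{2} = \left(\left(25 + 24\right) + \frac{17}{8}\right)^{2} = \left(49 + \frac{17}{8}\right)^{2} = \left(\frac{409}{8}\right)^{2} = \frac{167281}{64}$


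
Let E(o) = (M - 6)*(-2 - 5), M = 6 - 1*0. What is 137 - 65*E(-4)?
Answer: 137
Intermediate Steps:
M = 6 (M = 6 + 0 = 6)
E(o) = 0 (E(o) = (6 - 6)*(-2 - 5) = 0*(-7) = 0)
137 - 65*E(-4) = 137 - 65*0 = 137 + 0 = 137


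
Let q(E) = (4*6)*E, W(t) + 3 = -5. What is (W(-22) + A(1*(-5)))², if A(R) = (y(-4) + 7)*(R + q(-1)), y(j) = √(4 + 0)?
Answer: 72361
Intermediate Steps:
y(j) = 2 (y(j) = √4 = 2)
W(t) = -8 (W(t) = -3 - 5 = -8)
q(E) = 24*E
A(R) = -216 + 9*R (A(R) = (2 + 7)*(R + 24*(-1)) = 9*(R - 24) = 9*(-24 + R) = -216 + 9*R)
(W(-22) + A(1*(-5)))² = (-8 + (-216 + 9*(1*(-5))))² = (-8 + (-216 + 9*(-5)))² = (-8 + (-216 - 45))² = (-8 - 261)² = (-269)² = 72361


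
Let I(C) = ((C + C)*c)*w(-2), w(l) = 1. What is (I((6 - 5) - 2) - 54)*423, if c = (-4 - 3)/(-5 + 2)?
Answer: -24816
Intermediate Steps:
c = 7/3 (c = -7/(-3) = -7*(-1/3) = 7/3 ≈ 2.3333)
I(C) = 14*C/3 (I(C) = ((C + C)*(7/3))*1 = ((2*C)*(7/3))*1 = (14*C/3)*1 = 14*C/3)
(I((6 - 5) - 2) - 54)*423 = (14*((6 - 5) - 2)/3 - 54)*423 = (14*(1 - 2)/3 - 54)*423 = ((14/3)*(-1) - 54)*423 = (-14/3 - 54)*423 = -176/3*423 = -24816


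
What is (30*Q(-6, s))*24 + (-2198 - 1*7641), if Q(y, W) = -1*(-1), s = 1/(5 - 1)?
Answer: -9119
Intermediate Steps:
s = ¼ (s = 1/4 = ¼ ≈ 0.25000)
Q(y, W) = 1
(30*Q(-6, s))*24 + (-2198 - 1*7641) = (30*1)*24 + (-2198 - 1*7641) = 30*24 + (-2198 - 7641) = 720 - 9839 = -9119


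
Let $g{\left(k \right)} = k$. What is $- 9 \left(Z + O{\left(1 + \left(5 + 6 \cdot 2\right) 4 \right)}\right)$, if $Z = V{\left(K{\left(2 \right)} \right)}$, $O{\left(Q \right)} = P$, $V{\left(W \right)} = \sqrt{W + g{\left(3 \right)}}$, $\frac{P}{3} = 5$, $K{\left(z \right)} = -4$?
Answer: $-135 - 9 i \approx -135.0 - 9.0 i$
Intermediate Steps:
$P = 15$ ($P = 3 \cdot 5 = 15$)
$V{\left(W \right)} = \sqrt{3 + W}$ ($V{\left(W \right)} = \sqrt{W + 3} = \sqrt{3 + W}$)
$O{\left(Q \right)} = 15$
$Z = i$ ($Z = \sqrt{3 - 4} = \sqrt{-1} = i \approx 1.0 i$)
$- 9 \left(Z + O{\left(1 + \left(5 + 6 \cdot 2\right) 4 \right)}\right) = - 9 \left(i + 15\right) = - 9 \left(15 + i\right) = -135 - 9 i$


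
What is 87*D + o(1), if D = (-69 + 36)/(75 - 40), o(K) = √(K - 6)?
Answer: -2871/35 + I*√5 ≈ -82.029 + 2.2361*I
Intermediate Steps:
o(K) = √(-6 + K)
D = -33/35 ≈ -0.94286
87*D + o(1) = 87*(-33/35) + √(-6 + 1) = -2871/35 + √(-5) = -2871/35 + I*√5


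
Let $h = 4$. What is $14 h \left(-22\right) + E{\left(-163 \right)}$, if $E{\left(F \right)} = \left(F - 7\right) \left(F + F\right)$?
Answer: $54188$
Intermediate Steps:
$E{\left(F \right)} = 2 F \left(-7 + F\right)$ ($E{\left(F \right)} = \left(-7 + F\right) 2 F = 2 F \left(-7 + F\right)$)
$14 h \left(-22\right) + E{\left(-163 \right)} = 14 \cdot 4 \left(-22\right) + 2 \left(-163\right) \left(-7 - 163\right) = 56 \left(-22\right) + 2 \left(-163\right) \left(-170\right) = -1232 + 55420 = 54188$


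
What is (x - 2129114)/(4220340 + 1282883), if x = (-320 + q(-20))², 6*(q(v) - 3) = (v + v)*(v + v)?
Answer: -19139225/49529007 ≈ -0.38642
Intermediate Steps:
q(v) = 3 + 2*v²/3 (q(v) = 3 + ((v + v)*(v + v))/6 = 3 + ((2*v)*(2*v))/6 = 3 + (4*v²)/6 = 3 + 2*v²/3)
x = 22801/9 (x = (-320 + (3 + (⅔)*(-20)²))² = (-320 + (3 + (⅔)*400))² = (-320 + (3 + 800/3))² = (-320 + 809/3)² = (-151/3)² = 22801/9 ≈ 2533.4)
(x - 2129114)/(4220340 + 1282883) = (22801/9 - 2129114)/(4220340 + 1282883) = -19139225/9/5503223 = -19139225/9*1/5503223 = -19139225/49529007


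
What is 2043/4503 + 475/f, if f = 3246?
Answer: 2923501/4872246 ≈ 0.60003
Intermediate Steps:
2043/4503 + 475/f = 2043/4503 + 475/3246 = 2043*(1/4503) + 475*(1/3246) = 681/1501 + 475/3246 = 2923501/4872246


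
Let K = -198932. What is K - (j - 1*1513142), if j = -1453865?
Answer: 2768075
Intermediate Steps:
K - (j - 1*1513142) = -198932 - (-1453865 - 1*1513142) = -198932 - (-1453865 - 1513142) = -198932 - 1*(-2967007) = -198932 + 2967007 = 2768075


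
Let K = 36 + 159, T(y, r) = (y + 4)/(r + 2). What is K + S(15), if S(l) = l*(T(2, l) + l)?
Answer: 7230/17 ≈ 425.29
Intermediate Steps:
T(y, r) = (4 + y)/(2 + r)
S(l) = l*(l + 6/(2 + l)) (S(l) = l*((4 + 2)/(2 + l) + l) = l*(6/(2 + l) + l) = l*(l + 6/(2 + l)))
K = 195
K + S(15) = 195 + 15*(6 + 15*(2 + 15))/(2 + 15) = 195 + 15*(6 + 15*17)/17 = 195 + 15*(1/17)*(6 + 255) = 195 + 15*(1/17)*261 = 195 + 3915/17 = 7230/17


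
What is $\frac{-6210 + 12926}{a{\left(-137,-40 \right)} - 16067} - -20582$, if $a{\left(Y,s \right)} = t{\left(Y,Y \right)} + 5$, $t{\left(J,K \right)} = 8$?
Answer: $\frac{7182972}{349} \approx 20582.0$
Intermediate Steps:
$a{\left(Y,s \right)} = 13$ ($a{\left(Y,s \right)} = 8 + 5 = 13$)
$\frac{-6210 + 12926}{a{\left(-137,-40 \right)} - 16067} - -20582 = \frac{-6210 + 12926}{13 - 16067} - -20582 = \frac{6716}{13 - 16067} + 20582 = \frac{6716}{-16054} + 20582 = 6716 \left(- \frac{1}{16054}\right) + 20582 = - \frac{146}{349} + 20582 = \frac{7182972}{349}$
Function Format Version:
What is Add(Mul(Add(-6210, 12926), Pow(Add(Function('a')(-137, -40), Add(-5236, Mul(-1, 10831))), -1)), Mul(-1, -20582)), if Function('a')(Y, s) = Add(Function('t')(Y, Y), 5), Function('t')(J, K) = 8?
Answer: Rational(7182972, 349) ≈ 20582.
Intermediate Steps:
Function('a')(Y, s) = 13 (Function('a')(Y, s) = Add(8, 5) = 13)
Add(Mul(Add(-6210, 12926), Pow(Add(Function('a')(-137, -40), Add(-5236, Mul(-1, 10831))), -1)), Mul(-1, -20582)) = Add(Mul(Add(-6210, 12926), Pow(Add(13, Add(-5236, Mul(-1, 10831))), -1)), Mul(-1, -20582)) = Add(Mul(6716, Pow(Add(13, Add(-5236, -10831)), -1)), 20582) = Add(Mul(6716, Pow(Add(13, -16067), -1)), 20582) = Add(Mul(6716, Pow(-16054, -1)), 20582) = Add(Mul(6716, Rational(-1, 16054)), 20582) = Add(Rational(-146, 349), 20582) = Rational(7182972, 349)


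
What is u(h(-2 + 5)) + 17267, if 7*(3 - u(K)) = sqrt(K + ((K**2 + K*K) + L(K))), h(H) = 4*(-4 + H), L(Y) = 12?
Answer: 17270 - 2*sqrt(10)/7 ≈ 17269.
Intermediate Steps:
h(H) = -16 + 4*H
u(K) = 3 - sqrt(12 + K + 2*K**2)/7 (u(K) = 3 - sqrt(K + ((K**2 + K*K) + 12))/7 = 3 - sqrt(K + ((K**2 + K**2) + 12))/7 = 3 - sqrt(K + (2*K**2 + 12))/7 = 3 - sqrt(K + (12 + 2*K**2))/7 = 3 - sqrt(12 + K + 2*K**2)/7)
u(h(-2 + 5)) + 17267 = (3 - sqrt(12 + (-16 + 4*(-2 + 5)) + 2*(-16 + 4*(-2 + 5))**2)/7) + 17267 = (3 - sqrt(12 + (-16 + 4*3) + 2*(-16 + 4*3)**2)/7) + 17267 = (3 - sqrt(12 + (-16 + 12) + 2*(-16 + 12)**2)/7) + 17267 = (3 - sqrt(12 - 4 + 2*(-4)**2)/7) + 17267 = (3 - sqrt(12 - 4 + 2*16)/7) + 17267 = (3 - sqrt(12 - 4 + 32)/7) + 17267 = (3 - 2*sqrt(10)/7) + 17267 = 17270 - 2*sqrt(10)/7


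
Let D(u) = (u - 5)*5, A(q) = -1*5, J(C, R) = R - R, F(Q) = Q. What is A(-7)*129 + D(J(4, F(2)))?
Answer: -670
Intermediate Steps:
J(C, R) = 0
A(q) = -5
D(u) = -25 + 5*u (D(u) = (-5 + u)*5 = -25 + 5*u)
A(-7)*129 + D(J(4, F(2))) = -5*129 + (-25 + 5*0) = -645 + (-25 + 0) = -645 - 25 = -670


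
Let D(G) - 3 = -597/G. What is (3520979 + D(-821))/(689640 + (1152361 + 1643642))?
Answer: 2890726819/2861712903 ≈ 1.0101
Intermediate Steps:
D(G) = 3 - 597/G
(3520979 + D(-821))/(689640 + (1152361 + 1643642)) = (3520979 + (3 - 597/(-821)))/(689640 + (1152361 + 1643642)) = (3520979 + (3 - 597*(-1/821)))/(689640 + 2796003) = (3520979 + (3 + 597/821))/3485643 = (3520979 + 3060/821)*(1/3485643) = (2890726819/821)*(1/3485643) = 2890726819/2861712903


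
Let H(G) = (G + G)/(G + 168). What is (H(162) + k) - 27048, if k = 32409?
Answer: 294909/55 ≈ 5362.0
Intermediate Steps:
H(G) = 2*G/(168 + G) (H(G) = (2*G)/(168 + G) = 2*G/(168 + G))
(H(162) + k) - 27048 = (2*162/(168 + 162) + 32409) - 27048 = (2*162/330 + 32409) - 27048 = (2*162*(1/330) + 32409) - 27048 = (54/55 + 32409) - 27048 = 1782549/55 - 27048 = 294909/55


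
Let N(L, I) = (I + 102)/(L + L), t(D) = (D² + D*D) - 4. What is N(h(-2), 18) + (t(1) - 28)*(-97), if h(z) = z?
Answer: 2880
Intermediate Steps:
t(D) = -4 + 2*D² (t(D) = (D² + D²) - 4 = 2*D² - 4 = -4 + 2*D²)
N(L, I) = (102 + I)/(2*L) (N(L, I) = (102 + I)/((2*L)) = (102 + I)*(1/(2*L)) = (102 + I)/(2*L))
N(h(-2), 18) + (t(1) - 28)*(-97) = (½)*(102 + 18)/(-2) + ((-4 + 2*1²) - 28)*(-97) = (½)*(-½)*120 + ((-4 + 2*1) - 28)*(-97) = -30 + ((-4 + 2) - 28)*(-97) = -30 + (-2 - 28)*(-97) = -30 - 30*(-97) = -30 + 2910 = 2880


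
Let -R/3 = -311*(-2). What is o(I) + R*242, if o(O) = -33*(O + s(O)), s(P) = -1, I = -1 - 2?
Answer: -451440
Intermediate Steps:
I = -3
R = -1866 (R = -(-933)*(-2) = -3*622 = -1866)
o(O) = 33 - 33*O (o(O) = -33*(O - 1) = -33*(-1 + O) = 33 - 33*O)
o(I) + R*242 = (33 - 33*(-3)) - 1866*242 = (33 + 99) - 451572 = 132 - 451572 = -451440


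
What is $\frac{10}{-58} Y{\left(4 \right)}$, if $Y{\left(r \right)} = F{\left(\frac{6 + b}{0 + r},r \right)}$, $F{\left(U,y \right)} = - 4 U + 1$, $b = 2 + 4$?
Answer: $\frac{55}{29} \approx 1.8966$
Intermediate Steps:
$b = 6$
$F{\left(U,y \right)} = 1 - 4 U$
$Y{\left(r \right)} = 1 - \frac{48}{r}$ ($Y{\left(r \right)} = 1 - 4 \frac{6 + 6}{0 + r} = 1 - 4 \frac{12}{r} = 1 - \frac{48}{r}$)
$\frac{10}{-58} Y{\left(4 \right)} = \frac{10}{-58} \frac{-48 + 4}{4} = 10 \left(- \frac{1}{58}\right) \frac{1}{4} \left(-44\right) = \left(- \frac{5}{29}\right) \left(-11\right) = \frac{55}{29}$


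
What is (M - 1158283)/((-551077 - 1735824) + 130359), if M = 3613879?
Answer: -1227798/1078271 ≈ -1.1387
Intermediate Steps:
(M - 1158283)/((-551077 - 1735824) + 130359) = (3613879 - 1158283)/((-551077 - 1735824) + 130359) = 2455596/(-2286901 + 130359) = 2455596/(-2156542) = 2455596*(-1/2156542) = -1227798/1078271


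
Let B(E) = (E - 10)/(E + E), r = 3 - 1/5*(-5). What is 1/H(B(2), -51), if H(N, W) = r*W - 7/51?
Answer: -51/10411 ≈ -0.0048987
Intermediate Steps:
r = 4 (r = 3 - 1*⅕*(-5) = 3 - ⅕*(-5) = 3 + 1 = 4)
B(E) = (-10 + E)/(2*E) (B(E) = (-10 + E)/((2*E)) = (-10 + E)*(1/(2*E)) = (-10 + E)/(2*E))
H(N, W) = -7/51 + 4*W (H(N, W) = 4*W - 7/51 = -7/51 + 4*W)
1/H(B(2), -51) = 1/(-7/51 + 4*(-51)) = 1/(-7/51 - 204) = 1/(-10411/51) = -51/10411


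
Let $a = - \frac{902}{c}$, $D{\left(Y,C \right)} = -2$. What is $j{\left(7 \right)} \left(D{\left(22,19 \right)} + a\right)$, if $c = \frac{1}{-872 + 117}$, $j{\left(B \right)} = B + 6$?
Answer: $8853104$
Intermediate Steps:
$j{\left(B \right)} = 6 + B$
$c = - \frac{1}{755}$ ($c = \frac{1}{-755} = - \frac{1}{755} \approx -0.0013245$)
$a = 681010$ ($a = - \frac{902}{- \frac{1}{755}} = \left(-902\right) \left(-755\right) = 681010$)
$j{\left(7 \right)} \left(D{\left(22,19 \right)} + a\right) = \left(6 + 7\right) \left(-2 + 681010\right) = 13 \cdot 681008 = 8853104$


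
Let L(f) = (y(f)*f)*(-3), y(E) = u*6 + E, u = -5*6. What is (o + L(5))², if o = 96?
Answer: 7403841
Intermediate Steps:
u = -30
y(E) = -180 + E (y(E) = -30*6 + E = -180 + E)
L(f) = -3*f*(-180 + f) (L(f) = ((-180 + f)*f)*(-3) = (f*(-180 + f))*(-3) = -3*f*(-180 + f))
(o + L(5))² = (96 + 3*5*(180 - 1*5))² = (96 + 3*5*(180 - 5))² = (96 + 3*5*175)² = (96 + 2625)² = 2721² = 7403841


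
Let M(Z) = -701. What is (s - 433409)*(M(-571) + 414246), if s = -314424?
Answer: -309262597985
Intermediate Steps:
(s - 433409)*(M(-571) + 414246) = (-314424 - 433409)*(-701 + 414246) = -747833*413545 = -309262597985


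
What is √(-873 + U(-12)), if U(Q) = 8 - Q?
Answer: I*√853 ≈ 29.206*I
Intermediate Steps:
√(-873 + U(-12)) = √(-873 + (8 - 1*(-12))) = √(-873 + (8 + 12)) = √(-873 + 20) = √(-853) = I*√853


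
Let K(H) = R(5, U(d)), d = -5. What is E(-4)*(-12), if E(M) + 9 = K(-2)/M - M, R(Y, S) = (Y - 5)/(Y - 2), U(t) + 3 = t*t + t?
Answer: 60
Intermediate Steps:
U(t) = -3 + t + t² (U(t) = -3 + (t*t + t) = -3 + (t² + t) = -3 + (t + t²) = -3 + t + t²)
R(Y, S) = (-5 + Y)/(-2 + Y)
K(H) = 0 (K(H) = (-5 + 5)/(-2 + 5) = 0/3 = (⅓)*0 = 0)
E(M) = -9 - M (E(M) = -9 + (0/M - M) = -9 + (0 - M) = -9 - M)
E(-4)*(-12) = (-9 - 1*(-4))*(-12) = (-9 + 4)*(-12) = -5*(-12) = 60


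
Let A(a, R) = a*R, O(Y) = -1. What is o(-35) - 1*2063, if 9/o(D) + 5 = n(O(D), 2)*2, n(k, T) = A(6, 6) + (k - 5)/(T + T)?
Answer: -132023/64 ≈ -2062.9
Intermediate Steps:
A(a, R) = R*a
n(k, T) = 36 + (-5 + k)/(2*T) (n(k, T) = 6*6 + (k - 5)/(T + T) = 36 + (-5 + k)/((2*T)) = 36 + (-5 + k)*(1/(2*T)) = 36 + (-5 + k)/(2*T))
o(D) = 9/64 (o(D) = 9/(-5 + ((½)*(-5 - 1 + 72*2)/2)*2) = 9/(-5 + ((½)*(½)*(-5 - 1 + 144))*2) = 9/(-5 + ((½)*(½)*138)*2) = 9/(-5 + (69/2)*2) = 9/(-5 + 69) = 9/64)
o(-35) - 1*2063 = 9/64 - 1*2063 = 9/64 - 2063 = -132023/64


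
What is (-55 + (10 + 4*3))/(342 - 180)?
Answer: -11/54 ≈ -0.20370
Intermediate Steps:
(-55 + (10 + 4*3))/(342 - 180) = (-55 + (10 + 12))/162 = (-55 + 22)*(1/162) = -33*1/162 = -11/54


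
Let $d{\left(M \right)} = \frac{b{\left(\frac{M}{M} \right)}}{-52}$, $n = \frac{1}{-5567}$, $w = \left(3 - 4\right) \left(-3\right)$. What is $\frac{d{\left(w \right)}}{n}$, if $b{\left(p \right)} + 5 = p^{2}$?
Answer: $- \frac{5567}{13} \approx -428.23$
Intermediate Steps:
$b{\left(p \right)} = -5 + p^{2}$
$w = 3$ ($w = \left(-1\right) \left(-3\right) = 3$)
$n = - \frac{1}{5567} \approx -0.00017963$
$d{\left(M \right)} = \frac{1}{13}$ ($d{\left(M \right)} = \frac{-5 + \left(\frac{M}{M}\right)^{2}}{-52} = \left(-5 + 1^{2}\right) \left(- \frac{1}{52}\right) = \left(-5 + 1\right) \left(- \frac{1}{52}\right) = \left(-4\right) \left(- \frac{1}{52}\right) = \frac{1}{13}$)
$\frac{d{\left(w \right)}}{n} = \frac{1}{13 \left(- \frac{1}{5567}\right)} = \frac{1}{13} \left(-5567\right) = - \frac{5567}{13}$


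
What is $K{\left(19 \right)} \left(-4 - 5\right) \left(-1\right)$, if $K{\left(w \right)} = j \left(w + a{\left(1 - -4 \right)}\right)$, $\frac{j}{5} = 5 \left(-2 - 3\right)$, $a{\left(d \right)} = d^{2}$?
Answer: $-49500$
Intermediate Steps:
$j = -125$ ($j = 5 \cdot 5 \left(-2 - 3\right) = 5 \cdot 5 \left(-5\right) = 5 \left(-25\right) = -125$)
$K{\left(w \right)} = -3125 - 125 w$ ($K{\left(w \right)} = - 125 \left(w + \left(1 - -4\right)^{2}\right) = - 125 \left(w + \left(1 + 4\right)^{2}\right) = - 125 \left(w + 5^{2}\right) = - 125 \left(w + 25\right) = - 125 \left(25 + w\right) = -3125 - 125 w$)
$K{\left(19 \right)} \left(-4 - 5\right) \left(-1\right) = \left(-3125 - 2375\right) \left(-4 - 5\right) \left(-1\right) = \left(-3125 - 2375\right) \left(\left(-9\right) \left(-1\right)\right) = \left(-5500\right) 9 = -49500$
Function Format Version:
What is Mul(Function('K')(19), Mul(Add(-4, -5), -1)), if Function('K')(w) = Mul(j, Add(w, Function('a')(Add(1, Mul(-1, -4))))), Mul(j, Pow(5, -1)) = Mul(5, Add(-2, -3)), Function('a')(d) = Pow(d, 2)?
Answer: -49500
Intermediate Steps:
j = -125 (j = Mul(5, Mul(5, Add(-2, -3))) = Mul(5, Mul(5, -5)) = Mul(5, -25) = -125)
Function('K')(w) = Add(-3125, Mul(-125, w)) (Function('K')(w) = Mul(-125, Add(w, Pow(Add(1, Mul(-1, -4)), 2))) = Mul(-125, Add(w, Pow(Add(1, 4), 2))) = Mul(-125, Add(w, Pow(5, 2))) = Mul(-125, Add(w, 25)) = Mul(-125, Add(25, w)) = Add(-3125, Mul(-125, w)))
Mul(Function('K')(19), Mul(Add(-4, -5), -1)) = Mul(Add(-3125, Mul(-125, 19)), Mul(Add(-4, -5), -1)) = Mul(Add(-3125, -2375), Mul(-9, -1)) = Mul(-5500, 9) = -49500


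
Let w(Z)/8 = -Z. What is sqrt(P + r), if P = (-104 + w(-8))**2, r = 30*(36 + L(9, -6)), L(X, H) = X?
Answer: 5*sqrt(118) ≈ 54.314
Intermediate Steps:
w(Z) = -8*Z (w(Z) = 8*(-Z) = -8*Z)
r = 1350 (r = 30*(36 + 9) = 30*45 = 1350)
P = 1600 (P = (-104 - 8*(-8))**2 = (-104 + 64)**2 = (-40)**2 = 1600)
sqrt(P + r) = sqrt(1600 + 1350) = sqrt(2950) = 5*sqrt(118)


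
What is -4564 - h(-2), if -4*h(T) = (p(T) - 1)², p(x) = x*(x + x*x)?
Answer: -18231/4 ≈ -4557.8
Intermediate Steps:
p(x) = x*(x + x²)
h(T) = -(-1 + T²*(1 + T))²/4 (h(T) = -(T²*(1 + T) - 1)²/4 = -(-1 + T²*(1 + T))²/4)
-4564 - h(-2) = -4564 - (-1)*(-1 + (-2)²*(1 - 2))²/4 = -4564 - (-1)*(-1 + 4*(-1))²/4 = -4564 - (-1)*(-1 - 4)²/4 = -4564 - (-1)*(-5)²/4 = -4564 - (-1)*25/4 = -4564 - 1*(-25/4) = -4564 + 25/4 = -18231/4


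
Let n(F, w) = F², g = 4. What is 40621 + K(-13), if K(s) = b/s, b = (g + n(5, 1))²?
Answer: 527232/13 ≈ 40556.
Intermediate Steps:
b = 841 (b = (4 + 5²)² = (4 + 25)² = 29² = 841)
K(s) = 841/s
40621 + K(-13) = 40621 + 841/(-13) = 40621 + 841*(-1/13) = 40621 - 841/13 = 527232/13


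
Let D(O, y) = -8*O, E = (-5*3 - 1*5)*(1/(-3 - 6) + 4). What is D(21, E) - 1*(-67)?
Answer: -101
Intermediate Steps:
E = -700/9 (E = (-15 - 5)*(1/(-9) + 4) = -20*(-⅑ + 4) = -20*35/9 = -700/9 ≈ -77.778)
D(21, E) - 1*(-67) = -8*21 - 1*(-67) = -168 + 67 = -101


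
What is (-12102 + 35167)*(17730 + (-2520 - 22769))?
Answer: -174348335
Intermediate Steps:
(-12102 + 35167)*(17730 + (-2520 - 22769)) = 23065*(17730 - 25289) = 23065*(-7559) = -174348335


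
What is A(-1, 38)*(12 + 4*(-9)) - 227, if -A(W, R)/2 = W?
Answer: -275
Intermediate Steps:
A(W, R) = -2*W
A(-1, 38)*(12 + 4*(-9)) - 227 = (-2*(-1))*(12 + 4*(-9)) - 227 = 2*(12 - 36) - 227 = 2*(-24) - 227 = -48 - 227 = -275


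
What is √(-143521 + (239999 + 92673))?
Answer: √189151 ≈ 434.92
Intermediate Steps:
√(-143521 + (239999 + 92673)) = √(-143521 + 332672) = √189151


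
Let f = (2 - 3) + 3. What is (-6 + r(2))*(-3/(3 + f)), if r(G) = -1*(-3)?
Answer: 9/5 ≈ 1.8000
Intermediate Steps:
f = 2 (f = -1 + 3 = 2)
r(G) = 3
(-6 + r(2))*(-3/(3 + f)) = (-6 + 3)*(-3/(3 + 2)) = -3*(-3)/5 = -3*(-⅗) = 9/5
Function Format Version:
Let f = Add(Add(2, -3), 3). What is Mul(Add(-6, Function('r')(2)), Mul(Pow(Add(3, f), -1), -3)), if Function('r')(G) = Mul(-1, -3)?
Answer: Rational(9, 5) ≈ 1.8000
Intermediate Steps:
f = 2 (f = Add(-1, 3) = 2)
Function('r')(G) = 3
Mul(Add(-6, Function('r')(2)), Mul(Pow(Add(3, f), -1), -3)) = Mul(Add(-6, 3), Mul(Pow(Add(3, 2), -1), -3)) = Mul(-3, Mul(Pow(5, -1), -3)) = Mul(-3, Mul(Rational(1, 5), -3)) = Mul(-3, Rational(-3, 5)) = Rational(9, 5)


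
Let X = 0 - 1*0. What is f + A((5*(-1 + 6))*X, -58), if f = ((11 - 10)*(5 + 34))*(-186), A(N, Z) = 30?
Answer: -7224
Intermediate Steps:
X = 0 (X = 0 + 0 = 0)
f = -7254 (f = (1*39)*(-186) = 39*(-186) = -7254)
f + A((5*(-1 + 6))*X, -58) = -7254 + 30 = -7224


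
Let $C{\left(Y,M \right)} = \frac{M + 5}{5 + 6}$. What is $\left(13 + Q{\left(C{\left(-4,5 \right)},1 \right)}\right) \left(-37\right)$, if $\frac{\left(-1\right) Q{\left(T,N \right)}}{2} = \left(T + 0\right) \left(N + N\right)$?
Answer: $- \frac{3811}{11} \approx -346.45$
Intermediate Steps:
$C{\left(Y,M \right)} = \frac{5}{11} + \frac{M}{11}$ ($C{\left(Y,M \right)} = \frac{5 + M}{11} = \left(5 + M\right) \frac{1}{11} = \frac{5}{11} + \frac{M}{11}$)
$Q{\left(T,N \right)} = - 4 N T$ ($Q{\left(T,N \right)} = - 2 \left(T + 0\right) \left(N + N\right) = - 2 T 2 N = - 2 \cdot 2 N T = - 4 N T$)
$\left(13 + Q{\left(C{\left(-4,5 \right)},1 \right)}\right) \left(-37\right) = \left(13 - 4 \left(\frac{5}{11} + \frac{1}{11} \cdot 5\right)\right) \left(-37\right) = \left(13 - 4 \left(\frac{5}{11} + \frac{5}{11}\right)\right) \left(-37\right) = \left(13 - 4 \cdot \frac{10}{11}\right) \left(-37\right) = \left(13 - \frac{40}{11}\right) \left(-37\right) = \frac{103}{11} \left(-37\right) = - \frac{3811}{11}$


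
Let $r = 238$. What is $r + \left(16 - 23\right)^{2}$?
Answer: $287$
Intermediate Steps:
$r + \left(16 - 23\right)^{2} = 238 + \left(16 - 23\right)^{2} = 238 + \left(-7\right)^{2} = 238 + 49 = 287$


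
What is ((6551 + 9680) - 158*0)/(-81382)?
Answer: -16231/81382 ≈ -0.19944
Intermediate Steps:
((6551 + 9680) - 158*0)/(-81382) = (16231 + 0)*(-1/81382) = 16231*(-1/81382) = -16231/81382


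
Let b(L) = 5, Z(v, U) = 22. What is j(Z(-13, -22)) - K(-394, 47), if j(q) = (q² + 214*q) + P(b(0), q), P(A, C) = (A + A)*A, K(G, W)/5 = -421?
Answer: 7347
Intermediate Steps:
K(G, W) = -2105 (K(G, W) = 5*(-421) = -2105)
P(A, C) = 2*A² (P(A, C) = (2*A)*A = 2*A²)
j(q) = 50 + q² + 214*q (j(q) = (q² + 214*q) + 2*5² = (q² + 214*q) + 2*25 = (q² + 214*q) + 50 = 50 + q² + 214*q)
j(Z(-13, -22)) - K(-394, 47) = (50 + 22² + 214*22) - 1*(-2105) = (50 + 484 + 4708) + 2105 = 5242 + 2105 = 7347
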